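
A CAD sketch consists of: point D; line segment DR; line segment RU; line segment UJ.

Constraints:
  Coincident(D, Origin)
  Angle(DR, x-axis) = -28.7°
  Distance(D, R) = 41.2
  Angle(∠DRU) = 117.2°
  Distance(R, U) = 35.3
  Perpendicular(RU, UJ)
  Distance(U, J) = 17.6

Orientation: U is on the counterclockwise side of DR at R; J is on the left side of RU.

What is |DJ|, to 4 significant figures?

57.38

∠DRU = 117.2°, so RU runs at -28.7° + (180° − 117.2°) = 34.10° from the x-axis; with |RU| = 35.3, U = R + 35.3·(cos 34.10°, sin 34.10°) = (65.37, 0.005348). The perpendicularity gives UJ at right angles to RU; with |UJ| = 17.6 on the left of RU, J = U + 17.6·(-0.5606, 0.8281) = (55.50, 14.58). Then |DJ| = |J − D| = 57.38.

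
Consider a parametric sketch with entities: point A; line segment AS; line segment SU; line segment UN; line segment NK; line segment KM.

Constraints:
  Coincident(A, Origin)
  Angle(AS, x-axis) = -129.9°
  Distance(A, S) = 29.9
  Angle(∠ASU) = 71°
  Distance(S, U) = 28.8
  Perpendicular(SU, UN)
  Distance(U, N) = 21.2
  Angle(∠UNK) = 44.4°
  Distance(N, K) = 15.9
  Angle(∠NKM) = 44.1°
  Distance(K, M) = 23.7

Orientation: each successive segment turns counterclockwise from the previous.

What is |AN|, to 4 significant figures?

20.33

∠ASU = 71.0° gives SU at -20.90° from the x-axis; with |SU| = 28.8, U = (7.726, -33.21). The perpendicularity gives UN at right angles to SU, so UN runs at 69.10°; with |UN| = 21.2, N = (15.29, -13.41). Then |AN| = |N − A| = 20.33.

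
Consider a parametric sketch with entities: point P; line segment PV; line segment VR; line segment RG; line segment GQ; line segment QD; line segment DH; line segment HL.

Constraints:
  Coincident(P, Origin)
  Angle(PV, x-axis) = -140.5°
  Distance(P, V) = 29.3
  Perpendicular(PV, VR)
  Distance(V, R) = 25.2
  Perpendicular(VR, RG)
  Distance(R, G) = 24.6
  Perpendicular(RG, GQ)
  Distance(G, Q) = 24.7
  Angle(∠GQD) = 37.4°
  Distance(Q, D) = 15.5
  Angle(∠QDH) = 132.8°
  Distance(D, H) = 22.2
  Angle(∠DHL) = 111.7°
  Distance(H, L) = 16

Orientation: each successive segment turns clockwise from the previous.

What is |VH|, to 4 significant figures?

39.53

P is at the origin; PV runs at -140.5° with length 29.3, so V = (-22.61, -18.64). The perpendicularity gives VR at right angles to PV, so VR runs at 129.5°; with |VR| = 25.2, R = (-38.64, 0.8078). The perpendicularity gives RG at right angles to VR, so RG runs at 39.50°; with |RG| = 24.6, G = (-19.66, 16.46). RG ⟂ GQ, so GQ runs at -50.50°; with |GQ| = 24.7, Q = (-3.945, -2.604). ∠GQD = 37.4° gives QD at 166.9° from the x-axis; with |QD| = 15.5, D = (-19.04, 0.9093). ∠QDH = 132.8° gives DH at 119.7° from the x-axis; with |DH| = 22.2, H = (-30.04, 20.19). Then |VH| = |H − V| = 39.53.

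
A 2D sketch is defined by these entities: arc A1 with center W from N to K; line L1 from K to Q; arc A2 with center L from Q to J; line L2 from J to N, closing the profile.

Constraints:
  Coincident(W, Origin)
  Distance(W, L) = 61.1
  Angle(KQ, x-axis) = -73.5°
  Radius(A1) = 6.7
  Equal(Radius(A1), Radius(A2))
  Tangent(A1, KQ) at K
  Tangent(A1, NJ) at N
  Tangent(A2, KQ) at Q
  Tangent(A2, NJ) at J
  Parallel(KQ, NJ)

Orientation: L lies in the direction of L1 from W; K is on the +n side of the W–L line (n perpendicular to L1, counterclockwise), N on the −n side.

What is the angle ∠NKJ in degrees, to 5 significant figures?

77.630°

The slot axis is L1's direction at -73.5°, so u = (cos -73.5°, sin -73.5°) = (0.28402, -0.95882) and n = (−sin -73.5°, cos -73.5°) = (0.95882, 0.28402). W is at the origin and L lies 61.1 along u from W, so L = 61.1·u = (17.353, -58.584). Tangency of A1 to both parallel lines with radius 6.7 puts K and N at W ± 6.7·n: K = (6.4241, 1.9029), N = (-6.4241, -1.9029). Equal radii place Q and J the same way about L: Q = L + 6.7·n = (23.777, -56.681), J = L − 6.7·n = (10.929, -60.487). Then cos ∠NKJ = KN·KJ / (|KN||KJ|), giving 77.630°.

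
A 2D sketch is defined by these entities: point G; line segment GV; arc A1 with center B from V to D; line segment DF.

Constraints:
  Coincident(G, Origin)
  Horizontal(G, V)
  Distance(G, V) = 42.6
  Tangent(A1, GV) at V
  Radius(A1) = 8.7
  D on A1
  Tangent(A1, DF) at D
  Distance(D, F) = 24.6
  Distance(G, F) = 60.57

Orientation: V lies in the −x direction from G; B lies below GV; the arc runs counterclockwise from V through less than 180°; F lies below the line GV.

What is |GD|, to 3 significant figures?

52.1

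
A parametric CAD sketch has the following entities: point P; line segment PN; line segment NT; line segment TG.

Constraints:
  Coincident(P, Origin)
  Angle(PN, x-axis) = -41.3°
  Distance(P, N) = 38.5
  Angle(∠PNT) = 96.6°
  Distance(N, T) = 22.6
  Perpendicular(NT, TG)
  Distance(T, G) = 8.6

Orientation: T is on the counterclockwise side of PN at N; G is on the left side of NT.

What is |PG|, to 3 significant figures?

40.1

P is at the origin; PN runs at -41.3° with length 38.5, so N = 38.5·(cos -41.3°, sin -41.3°) = (28.9, -25.4). ∠PNT = 96.6°, so NT runs at -41.3° + (180° − 96.6°) = 42.1° from the x-axis; with |NT| = 22.6, T = N + 22.6·(cos 42.1°, sin 42.1°) = (45.7, -10.3). The perpendicularity gives TG at right angles to NT; with |TG| = 8.6 on the left of NT, G = T + 8.6·(-0.670, 0.742) = (39.9, -3.88). Then |PG| = |G − P| = 40.1.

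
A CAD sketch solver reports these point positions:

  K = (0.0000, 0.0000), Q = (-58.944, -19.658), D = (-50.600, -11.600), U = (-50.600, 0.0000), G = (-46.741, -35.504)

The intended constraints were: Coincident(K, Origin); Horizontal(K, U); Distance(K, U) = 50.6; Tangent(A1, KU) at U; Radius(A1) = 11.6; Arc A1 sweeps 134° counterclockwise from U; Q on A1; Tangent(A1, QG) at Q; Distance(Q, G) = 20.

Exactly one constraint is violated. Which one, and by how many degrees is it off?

Tangent(A1, QG) at Q — off by 6.40°.

K = (0.00, 0.00) ✓; K.y = 0.00, U.y = 0.00 ✓; |KU| = 50.60 ✓; ∠(DU, UK) = 90.00° ✓; |DU| = 11.60 ✓; bearing(D→Q) − bearing(D→U) = 134.0° ✓; |DQ| = 11.60 ✓; ∠(DQ, QG) = 96.40° ✗; |QG| = 20.00 ✓.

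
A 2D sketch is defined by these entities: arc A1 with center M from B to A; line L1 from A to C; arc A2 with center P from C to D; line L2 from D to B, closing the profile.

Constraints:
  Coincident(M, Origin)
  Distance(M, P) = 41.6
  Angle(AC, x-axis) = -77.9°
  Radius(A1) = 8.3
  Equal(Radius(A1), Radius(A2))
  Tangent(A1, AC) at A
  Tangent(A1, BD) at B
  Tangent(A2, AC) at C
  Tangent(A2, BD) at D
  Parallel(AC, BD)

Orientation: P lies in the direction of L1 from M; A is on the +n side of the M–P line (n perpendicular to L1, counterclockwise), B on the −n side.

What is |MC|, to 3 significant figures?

42.4

Tangency of A1 to both parallel lines with radius 8.3 puts A and B at M ± 8.3·n: A = (8.12, 1.74), B = (-8.12, -1.74). Equal radii place C and D the same way about P: C = P + 8.3·n = (16.8, -38.9), D = P − 8.3·n = (0.605, -42.4). Then |MC| = |C − M| = 42.4.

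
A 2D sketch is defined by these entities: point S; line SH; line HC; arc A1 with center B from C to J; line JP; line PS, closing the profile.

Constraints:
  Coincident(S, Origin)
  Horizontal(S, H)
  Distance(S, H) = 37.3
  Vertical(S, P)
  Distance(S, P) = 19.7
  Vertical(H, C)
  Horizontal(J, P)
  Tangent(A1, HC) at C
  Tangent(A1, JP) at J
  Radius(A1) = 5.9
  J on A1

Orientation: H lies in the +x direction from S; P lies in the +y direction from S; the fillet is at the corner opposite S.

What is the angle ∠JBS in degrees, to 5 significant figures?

113.73°

The virtual corner opposite S is at (37.300, 19.700). The tangent condition forces BC to be normal to HC and tangency of A1 to JP means the radius BJ is perpendicular to JP, with radius 5.9, so the center B sits 5.9 in from both sides at B = (31.400, 13.800). That places the tangent points at C = (37.300, 13.800) on HC and J = (31.400, 19.700) on JP. Then cos ∠JBS = BJ·BS / (|BJ||BS|), giving 113.73°.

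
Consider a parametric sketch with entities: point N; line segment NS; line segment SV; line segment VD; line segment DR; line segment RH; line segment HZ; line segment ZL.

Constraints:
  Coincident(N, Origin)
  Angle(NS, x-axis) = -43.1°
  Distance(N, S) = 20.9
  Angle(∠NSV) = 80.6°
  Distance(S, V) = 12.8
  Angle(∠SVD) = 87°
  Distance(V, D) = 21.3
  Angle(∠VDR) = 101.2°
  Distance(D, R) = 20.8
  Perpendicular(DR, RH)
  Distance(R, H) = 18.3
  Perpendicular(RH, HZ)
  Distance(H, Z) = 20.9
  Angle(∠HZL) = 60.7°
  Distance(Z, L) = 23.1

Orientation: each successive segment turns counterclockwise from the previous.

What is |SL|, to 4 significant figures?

24.71

N is at the origin; NS runs at -43.1° with length 20.9, so S = (15.26, -14.28). ∠NSV = 80.6° gives SV at 56.30° from the x-axis; with |SV| = 12.8, V = (22.36, -3.631). ∠SVD = 87.0° gives VD at 149.3° from the x-axis; with |VD| = 21.3, D = (4.048, 7.243). ∠VDR = 101.2° gives DR at -131.9° from the x-axis; with |DR| = 20.8, R = (-9.843, -8.239). DR ⟂ RH, so RH runs at -41.90°; with |RH| = 18.3, H = (3.778, -20.46). RH is perpendicular to HZ, so HZ runs at 48.10°; with |HZ| = 20.9, Z = (17.74, -4.904). ∠HZL = 60.7° gives ZL at 167.4° from the x-axis; with |ZL| = 23.1, L = (-4.808, 0.1354). Then |SL| = |L − S| = 24.71.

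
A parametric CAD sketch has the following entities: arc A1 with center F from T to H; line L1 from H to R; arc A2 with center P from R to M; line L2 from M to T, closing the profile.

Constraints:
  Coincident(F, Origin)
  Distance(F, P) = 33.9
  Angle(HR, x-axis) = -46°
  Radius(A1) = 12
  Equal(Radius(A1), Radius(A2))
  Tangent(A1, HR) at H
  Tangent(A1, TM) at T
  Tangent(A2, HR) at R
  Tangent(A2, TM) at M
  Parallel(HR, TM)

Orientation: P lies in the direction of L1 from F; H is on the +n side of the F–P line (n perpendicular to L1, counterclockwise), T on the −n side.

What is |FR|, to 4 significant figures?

35.96

The slot axis is L1's direction at -46.0°, so u = (cos -46.0°, sin -46.0°) = (0.6947, -0.7193) and n = (−sin -46.0°, cos -46.0°) = (0.7193, 0.6947). F is at the origin and P lies 33.9 along u from F, so P = 33.9·u = (23.55, -24.39). Tangency of A1 to both parallel lines with radius 12.0 puts H and T at F ± 12.0·n: H = (8.632, 8.336), T = (-8.632, -8.336). Equal radii place R and M the same way about P: R = P + 12.0·n = (32.18, -16.05), M = P − 12.0·n = (14.92, -32.72). Then |FR| = |R − F| = 35.96.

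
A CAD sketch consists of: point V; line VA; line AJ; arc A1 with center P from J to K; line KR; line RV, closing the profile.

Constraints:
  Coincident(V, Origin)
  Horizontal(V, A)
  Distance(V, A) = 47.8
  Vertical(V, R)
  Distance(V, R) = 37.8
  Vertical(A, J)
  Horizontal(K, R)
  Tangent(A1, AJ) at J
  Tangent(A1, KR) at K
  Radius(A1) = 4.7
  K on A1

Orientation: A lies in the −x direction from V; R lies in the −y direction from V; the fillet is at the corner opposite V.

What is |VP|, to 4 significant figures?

54.34

V and R share the same x with |VR| = 37.8 and R on the −y side, so R = (0.000, -37.80). The virtual corner opposite V is at (-47.80, -37.80). Tangency of A1 to AJ means the radius PJ is perpendicular to AJ and A1 meets KR tangentially, so PK is at right angles to KR, with radius 4.7, so the center P sits 4.7 in from both sides at P = (-43.10, -33.10). Then |VP| = |P − V| = 54.34.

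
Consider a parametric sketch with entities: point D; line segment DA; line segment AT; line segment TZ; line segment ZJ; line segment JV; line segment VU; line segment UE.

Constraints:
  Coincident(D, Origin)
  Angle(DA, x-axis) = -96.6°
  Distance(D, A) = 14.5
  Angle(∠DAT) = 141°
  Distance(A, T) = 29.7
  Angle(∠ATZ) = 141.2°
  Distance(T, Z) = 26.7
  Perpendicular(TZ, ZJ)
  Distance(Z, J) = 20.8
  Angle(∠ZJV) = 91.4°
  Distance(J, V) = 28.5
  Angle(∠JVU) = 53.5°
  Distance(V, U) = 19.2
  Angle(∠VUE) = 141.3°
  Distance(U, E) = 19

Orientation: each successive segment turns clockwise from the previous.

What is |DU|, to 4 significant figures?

44.57

D is at the origin; DA runs at -96.6° with length 14.5, so A = (-1.667, -14.40). ∠DAT = 141.0° gives AT at -135.6° from the x-axis; with |AT| = 29.7, T = (-22.89, -35.18). ∠ATZ = 141.2° gives TZ at -174.4° from the x-axis; with |TZ| = 26.7, Z = (-49.46, -37.79). The perpendicularity gives ZJ at right angles to TZ, so ZJ runs at 95.60°; with |ZJ| = 20.8, J = (-51.49, -17.09). ∠ZJV = 91.4° gives JV at 7.000° from the x-axis; with |JV| = 28.5, V = (-23.20, -13.62). ∠JVU = 53.5° gives VU at -119.5° from the x-axis; with |VU| = 19.2, U = (-32.66, -30.33). Then |DU| = |U − D| = 44.57.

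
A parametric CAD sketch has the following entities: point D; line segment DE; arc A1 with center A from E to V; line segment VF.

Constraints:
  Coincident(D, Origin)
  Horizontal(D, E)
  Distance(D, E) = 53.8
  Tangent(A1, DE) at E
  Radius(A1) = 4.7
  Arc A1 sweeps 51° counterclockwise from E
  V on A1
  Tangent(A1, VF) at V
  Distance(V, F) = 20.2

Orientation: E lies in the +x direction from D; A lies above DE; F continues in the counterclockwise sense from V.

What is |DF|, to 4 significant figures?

72.30

On A1, E sits at bearing -90° from A; a 51° counterclockwise sweep puts V at bearing -39°, so V = A + 4.7·(cos -39°, sin -39°) = (57.45, 1.742). A1 meets VF tangentially, so AV is at right angles to VF, so VF runs along (−sin -39°, cos -39°); with |VF| = 20.2, F = (70.16, 17.44). Then |DF| = |F − D| = 72.30.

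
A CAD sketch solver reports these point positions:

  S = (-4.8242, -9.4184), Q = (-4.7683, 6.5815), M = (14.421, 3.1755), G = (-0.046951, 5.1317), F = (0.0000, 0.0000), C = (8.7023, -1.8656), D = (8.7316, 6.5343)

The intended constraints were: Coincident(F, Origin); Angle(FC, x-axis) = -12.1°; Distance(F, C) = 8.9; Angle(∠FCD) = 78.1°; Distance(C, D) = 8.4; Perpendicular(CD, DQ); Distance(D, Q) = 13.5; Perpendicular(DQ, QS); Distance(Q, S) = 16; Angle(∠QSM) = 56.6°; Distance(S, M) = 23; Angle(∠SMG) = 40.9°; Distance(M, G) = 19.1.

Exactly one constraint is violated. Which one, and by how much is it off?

Distance(M, G) = 19.1 — off by 4.50.

F = (0.00, 0.00) ✓; FC at -12.10° ✓; |FC| = 8.900 ✓; ∠FCD = 78.10° ✓; |CD| = 8.400 ✓; ∠(CD, DQ) = 90.00° ✓; |DQ| = 13.50 ✓; ∠(DQ, QS) = 90.00° ✓; |QS| = 16.00 ✓; ∠QSM = 56.60° ✓; |SM| = 23.00 ✓; ∠SMG = 40.90° ✓; |MG| = 14.60 ✗.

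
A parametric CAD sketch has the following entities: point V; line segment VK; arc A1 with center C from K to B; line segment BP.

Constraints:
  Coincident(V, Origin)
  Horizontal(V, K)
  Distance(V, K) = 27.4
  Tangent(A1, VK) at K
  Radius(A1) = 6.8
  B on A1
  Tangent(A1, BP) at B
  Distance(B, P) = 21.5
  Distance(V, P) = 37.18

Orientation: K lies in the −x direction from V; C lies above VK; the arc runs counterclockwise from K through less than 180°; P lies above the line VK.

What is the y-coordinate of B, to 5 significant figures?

7.6375

V is at the origin; V and K share the same y with |VK| = 27.4 and K on the −x side, so K = (-27.400, 0.0000). A1 meets VK tangentially, so CK is at right angles to VK, so C = K + (0, 6.8) = (-27.400, 6.8000). Since CB ⟂ BP (tangency), |CP| = √(6.8² + 21.5²) = 22.550 regardless of where B sits on A1. So P lies on both circle(V, 37.18) and circle(C, 22.550); the above-VK intersection is P = (-23.300, 28.974). B is the foot of the tangent from P: B = (-20.652, 7.6375).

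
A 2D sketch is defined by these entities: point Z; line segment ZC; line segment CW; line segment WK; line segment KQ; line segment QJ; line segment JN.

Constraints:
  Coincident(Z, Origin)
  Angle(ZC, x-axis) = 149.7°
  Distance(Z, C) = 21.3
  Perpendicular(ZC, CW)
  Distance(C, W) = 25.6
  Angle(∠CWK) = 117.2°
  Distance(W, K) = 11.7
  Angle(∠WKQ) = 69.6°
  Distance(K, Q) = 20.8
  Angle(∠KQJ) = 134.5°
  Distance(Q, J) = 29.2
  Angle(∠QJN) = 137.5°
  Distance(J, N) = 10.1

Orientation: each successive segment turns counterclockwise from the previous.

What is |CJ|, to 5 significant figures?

13.607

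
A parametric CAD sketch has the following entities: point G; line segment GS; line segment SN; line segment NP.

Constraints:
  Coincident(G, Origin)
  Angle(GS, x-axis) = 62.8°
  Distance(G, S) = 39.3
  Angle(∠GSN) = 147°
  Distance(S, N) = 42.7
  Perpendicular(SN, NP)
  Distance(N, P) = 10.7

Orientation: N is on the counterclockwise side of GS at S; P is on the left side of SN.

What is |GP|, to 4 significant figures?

76.41

∠GSN = 147.0°, so SN runs at 62.8° + (180° − 147.0°) = 95.80° from the x-axis; with |SN| = 42.7, N = S + 42.7·(cos 95.80°, sin 95.80°) = (13.65, 77.44). SN is perpendicular to NP; with |NP| = 10.7 on the left of SN, P = N + 10.7·(-0.9949, -0.1011) = (3.004, 76.35). Then |GP| = |P − G| = 76.41.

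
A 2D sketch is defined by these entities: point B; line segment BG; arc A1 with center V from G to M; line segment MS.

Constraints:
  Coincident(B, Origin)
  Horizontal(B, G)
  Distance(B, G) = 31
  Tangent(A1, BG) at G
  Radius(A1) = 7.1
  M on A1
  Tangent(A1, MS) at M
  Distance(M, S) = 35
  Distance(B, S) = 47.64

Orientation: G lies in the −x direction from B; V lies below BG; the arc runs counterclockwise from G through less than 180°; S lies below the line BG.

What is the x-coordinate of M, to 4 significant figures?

-37.45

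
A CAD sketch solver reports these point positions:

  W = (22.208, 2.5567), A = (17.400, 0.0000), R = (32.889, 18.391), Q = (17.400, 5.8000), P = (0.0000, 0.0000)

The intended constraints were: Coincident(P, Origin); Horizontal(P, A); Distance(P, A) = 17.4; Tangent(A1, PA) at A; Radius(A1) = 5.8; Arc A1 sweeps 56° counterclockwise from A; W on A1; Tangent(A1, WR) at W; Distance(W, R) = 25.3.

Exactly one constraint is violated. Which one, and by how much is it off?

Distance(W, R) = 25.3 — off by 6.20.

P = (0.00, 0.00) ✓; P.y = 0.00, A.y = 0.00 ✓; |PA| = 17.40 ✓; ∠(QA, AP) = 90.00° ✓; |QA| = 5.800 ✓; bearing(Q→W) − bearing(Q→A) = 56.00° ✓; |QW| = 5.800 ✓; ∠(QW, WR) = 90.00° ✓; |WR| = 19.10 ✗.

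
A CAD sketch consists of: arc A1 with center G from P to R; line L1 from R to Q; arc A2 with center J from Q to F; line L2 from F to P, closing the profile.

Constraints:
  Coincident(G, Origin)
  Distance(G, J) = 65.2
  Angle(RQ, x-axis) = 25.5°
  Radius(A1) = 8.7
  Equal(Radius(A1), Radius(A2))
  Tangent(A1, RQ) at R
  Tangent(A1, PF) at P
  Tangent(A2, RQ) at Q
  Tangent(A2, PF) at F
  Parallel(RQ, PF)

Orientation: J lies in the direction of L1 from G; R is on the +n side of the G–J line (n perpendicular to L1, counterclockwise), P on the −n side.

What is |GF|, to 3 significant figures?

65.8

The slot axis is L1's direction at 25.5°, so u = (cos 25.5°, sin 25.5°) = (0.903, 0.431) and n = (−sin 25.5°, cos 25.5°) = (-0.431, 0.903). G is at the origin and J lies 65.2 along u from G, so J = 65.2·u = (58.8, 28.1). Tangency of A1 to both parallel lines with radius 8.7 puts R and P at G ± 8.7·n: R = (-3.75, 7.85), P = (3.75, -7.85). Equal radii place Q and F the same way about J: Q = J + 8.7·n = (55.1, 35.9), F = J − 8.7·n = (62.6, 20.2). Then |GF| = |F − G| = 65.8.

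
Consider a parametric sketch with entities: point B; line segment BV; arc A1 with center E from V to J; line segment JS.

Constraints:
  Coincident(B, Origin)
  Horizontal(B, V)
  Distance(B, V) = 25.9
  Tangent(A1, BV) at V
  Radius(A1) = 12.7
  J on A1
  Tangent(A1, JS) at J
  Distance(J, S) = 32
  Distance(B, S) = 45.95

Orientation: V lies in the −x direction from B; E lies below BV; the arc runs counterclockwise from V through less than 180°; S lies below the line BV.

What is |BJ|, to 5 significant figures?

41.066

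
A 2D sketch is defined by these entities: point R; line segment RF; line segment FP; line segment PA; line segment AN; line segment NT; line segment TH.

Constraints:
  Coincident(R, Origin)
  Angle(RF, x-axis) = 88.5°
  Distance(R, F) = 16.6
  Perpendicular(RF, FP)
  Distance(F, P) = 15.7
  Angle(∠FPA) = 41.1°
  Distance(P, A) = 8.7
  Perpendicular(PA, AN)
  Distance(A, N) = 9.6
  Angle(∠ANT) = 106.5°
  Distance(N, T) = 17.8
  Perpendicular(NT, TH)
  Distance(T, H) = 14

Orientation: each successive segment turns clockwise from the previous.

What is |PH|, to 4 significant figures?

12.40

R is at the origin; RF runs at 88.5° with length 16.6, so F = (0.4345, 16.59). RF ⟂ FP, so FP runs at -1.500°; with |FP| = 15.7, P = (16.13, 16.18). ∠FPA = 41.1° gives PA at -140.4° from the x-axis; with |PA| = 8.7, A = (9.426, 10.64). The perpendicularity gives AN at right angles to PA, so AN runs at 129.6°; with |AN| = 9.6, N = (3.306, 18.03). ∠ANT = 106.5° gives NT at 56.10° from the x-axis; with |NT| = 17.8, T = (13.23, 32.81). The perpendicularity gives TH at right angles to NT, so TH runs at -33.90°; with |TH| = 14.0, H = (24.85, 25.00). Then |PH| = |H − P| = 12.40.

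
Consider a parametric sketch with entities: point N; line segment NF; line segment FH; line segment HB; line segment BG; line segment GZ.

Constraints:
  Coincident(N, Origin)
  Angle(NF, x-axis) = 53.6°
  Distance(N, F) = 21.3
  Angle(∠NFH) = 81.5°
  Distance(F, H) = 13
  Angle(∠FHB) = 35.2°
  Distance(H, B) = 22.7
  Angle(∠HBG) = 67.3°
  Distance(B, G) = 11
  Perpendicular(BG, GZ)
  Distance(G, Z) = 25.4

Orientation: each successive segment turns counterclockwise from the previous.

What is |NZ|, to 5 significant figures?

27.834

N is at the origin; NF runs at 53.6° with length 21.3, so F = (12.640, 17.144). ∠NFH = 81.5° gives FH at 152.10° from the x-axis; with |FH| = 13.0, H = (1.1509, 23.227). ∠FHB = 35.2° gives HB at -63.100° from the x-axis; with |HB| = 22.7, B = (11.421, 2.9835). ∠HBG = 67.3° gives BG at 49.600° from the x-axis; with |BG| = 11.0, G = (18.550, 11.360). BG is perpendicular to GZ, so GZ runs at 139.60°; with |GZ| = 25.4, Z = (-0.79262, 27.823). Then |NZ| = |Z − N| = 27.834.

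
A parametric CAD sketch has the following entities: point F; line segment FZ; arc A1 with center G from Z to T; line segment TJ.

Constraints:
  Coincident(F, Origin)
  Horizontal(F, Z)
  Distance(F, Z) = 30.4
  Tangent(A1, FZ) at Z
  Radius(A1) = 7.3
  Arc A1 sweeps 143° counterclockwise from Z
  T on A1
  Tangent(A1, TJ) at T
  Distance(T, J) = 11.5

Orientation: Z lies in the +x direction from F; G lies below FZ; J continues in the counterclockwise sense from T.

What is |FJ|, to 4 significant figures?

40.50

F is at the origin; FZ is horizontal with |FZ| = 30.4 and Z on the +x side, so Z = (30.40, 0.000). The tangent condition forces GZ to be normal to FZ, so G = Z + (0, -7.3) = (30.40, -7.300). On A1, Z sits at bearing 90° from G; a 143° counterclockwise sweep puts T at bearing 233°, so T = G + 7.3·(cos 233°, sin 233°) = (26.01, -13.13). The tangent condition forces GT to be normal to TJ, so TJ runs along (−sin 233°, cos 233°); with |TJ| = 11.5, J = (35.19, -20.05). Then |FJ| = |J − F| = 40.50.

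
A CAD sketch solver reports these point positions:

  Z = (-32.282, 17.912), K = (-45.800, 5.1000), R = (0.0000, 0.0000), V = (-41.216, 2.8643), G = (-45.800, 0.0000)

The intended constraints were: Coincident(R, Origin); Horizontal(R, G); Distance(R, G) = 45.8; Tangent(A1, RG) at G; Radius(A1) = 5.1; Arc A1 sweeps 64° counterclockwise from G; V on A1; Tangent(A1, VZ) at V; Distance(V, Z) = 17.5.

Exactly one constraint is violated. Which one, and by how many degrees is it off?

Tangent(A1, VZ) at V — off by 4.70°.

R = (0.00, 0.00) ✓; R.y = 0.00, G.y = 0.00 ✓; |RG| = 45.80 ✓; ∠(KG, GR) = 90.00° ✓; |KG| = 5.100 ✓; bearing(K→V) − bearing(K→G) = 64.00° ✓; |KV| = 5.100 ✓; ∠(KV, VZ) = 94.70° ✗; |VZ| = 17.50 ✓.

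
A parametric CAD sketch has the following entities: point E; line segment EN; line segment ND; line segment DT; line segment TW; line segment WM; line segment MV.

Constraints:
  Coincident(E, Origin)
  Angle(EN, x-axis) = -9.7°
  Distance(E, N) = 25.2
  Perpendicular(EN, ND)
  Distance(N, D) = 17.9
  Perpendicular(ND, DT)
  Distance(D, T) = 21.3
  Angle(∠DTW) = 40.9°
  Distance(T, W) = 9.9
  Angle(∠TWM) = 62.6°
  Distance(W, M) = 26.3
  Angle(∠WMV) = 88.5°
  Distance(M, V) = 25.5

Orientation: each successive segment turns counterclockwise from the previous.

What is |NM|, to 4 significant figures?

37.78

E is at the origin; EN runs at -9.7° with length 25.2, so N = (24.84, -4.246). EN is perpendicular to ND, so ND runs at 80.30°; with |ND| = 17.9, D = (27.86, 13.40). ND is perpendicular to DT, so DT runs at 170.3°; with |DT| = 21.3, T = (6.860, 16.99). ∠DTW = 40.9° gives TW at -50.60° from the x-axis; with |TW| = 9.9, W = (13.14, 9.337). ∠TWM = 62.6° gives WM at 66.80° from the x-axis; with |WM| = 26.3, M = (23.50, 33.51). Then |NM| = |M − N| = 37.78.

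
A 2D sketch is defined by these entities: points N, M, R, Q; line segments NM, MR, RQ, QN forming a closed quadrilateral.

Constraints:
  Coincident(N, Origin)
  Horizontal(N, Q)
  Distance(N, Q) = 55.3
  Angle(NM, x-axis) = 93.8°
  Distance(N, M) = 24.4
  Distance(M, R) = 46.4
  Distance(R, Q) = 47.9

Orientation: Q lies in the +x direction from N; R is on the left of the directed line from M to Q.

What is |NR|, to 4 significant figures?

60.29

N is at the origin; NQ is horizontal with |NQ| = 55.3 and Q in +x, so Q = (55.3, 0). NM runs at 93.8° with |NM| = 24.4, so M = (-1.617, 24.35). R is determined by |MR| = 46.4 and |RQ| = 47.9 together: it lies at the intersection of circle(M, 46.4) and circle(Q, 47.9). With |MQ| = 61.91, the foot of the radical line on MQ is 29.81 from M and the perpendicular offset is √(46.4² − 29.81²) = 35.56. Taking the left-of-MQ solution: R = (39.78, 45.31).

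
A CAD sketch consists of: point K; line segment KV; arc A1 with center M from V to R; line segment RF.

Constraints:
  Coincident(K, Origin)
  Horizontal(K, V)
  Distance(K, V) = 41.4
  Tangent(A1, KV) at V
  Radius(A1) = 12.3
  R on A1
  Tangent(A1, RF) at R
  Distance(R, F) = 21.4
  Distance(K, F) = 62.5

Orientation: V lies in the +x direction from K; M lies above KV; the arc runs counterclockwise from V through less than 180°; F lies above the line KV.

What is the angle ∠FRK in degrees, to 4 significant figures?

99.58°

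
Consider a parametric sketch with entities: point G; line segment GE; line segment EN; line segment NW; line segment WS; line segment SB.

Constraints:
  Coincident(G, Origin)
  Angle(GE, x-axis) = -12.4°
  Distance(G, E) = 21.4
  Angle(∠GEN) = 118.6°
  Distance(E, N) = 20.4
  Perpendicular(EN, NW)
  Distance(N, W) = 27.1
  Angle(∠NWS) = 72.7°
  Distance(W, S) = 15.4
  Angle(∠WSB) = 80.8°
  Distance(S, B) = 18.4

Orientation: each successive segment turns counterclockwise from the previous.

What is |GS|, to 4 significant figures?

16.37

G is at the origin; GE runs at -12.4° with length 21.4, so E = (20.90, -4.595). ∠GEN = 118.6° gives EN at 49.00° from the x-axis; with |EN| = 20.4, N = (34.28, 10.80). The perpendicularity gives NW at right angles to EN, so NW runs at 139.0°; with |NW| = 27.1, W = (13.83, 28.58). ∠NWS = 72.7° gives WS at -113.7° from the x-axis; with |WS| = 15.4, S = (7.642, 14.48). Then |GS| = |S − G| = 16.37.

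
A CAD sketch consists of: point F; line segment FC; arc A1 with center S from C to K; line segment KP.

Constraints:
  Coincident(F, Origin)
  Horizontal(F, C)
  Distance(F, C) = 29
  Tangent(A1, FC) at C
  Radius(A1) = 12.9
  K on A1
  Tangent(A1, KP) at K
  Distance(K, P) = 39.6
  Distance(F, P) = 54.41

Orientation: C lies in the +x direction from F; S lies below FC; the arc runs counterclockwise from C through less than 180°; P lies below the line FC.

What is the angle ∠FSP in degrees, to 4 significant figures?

94.74°

F is at the origin; F and C share the same y with |FC| = 29.0 and C on the +x side, so C = (29.00, 0.000). Since A1 is tangent to FC there, SC ⟂ FC, so S = C + (0, -12.9) = (29.00, -12.90). Since SK ⟂ KP (tangency), |SP| = √(12.9² + 39.6²) = 41.65 regardless of where K sits on A1. So P lies on both circle(F, 54.41) and circle(S, 41.65); the below-FC intersection is P = (15.28, -52.22). K is the foot of the tangent from P: K = (16.10, -12.63).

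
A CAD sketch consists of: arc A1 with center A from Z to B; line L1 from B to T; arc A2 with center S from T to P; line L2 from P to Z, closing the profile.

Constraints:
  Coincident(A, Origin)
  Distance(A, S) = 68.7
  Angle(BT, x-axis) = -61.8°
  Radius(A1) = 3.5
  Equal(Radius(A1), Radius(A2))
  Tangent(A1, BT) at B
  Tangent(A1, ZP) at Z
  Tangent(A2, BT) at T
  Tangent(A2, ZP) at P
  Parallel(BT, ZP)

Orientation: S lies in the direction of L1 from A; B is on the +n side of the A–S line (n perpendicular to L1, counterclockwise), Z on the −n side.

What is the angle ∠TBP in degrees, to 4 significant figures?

5.818°

Tangency of A1 to both parallel lines with radius 3.5 puts B and Z at A ± 3.5·n: B = (3.085, 1.654), Z = (-3.085, -1.654). Equal radii place T and P the same way about S: T = S + 3.5·n = (35.55, -58.89), P = S − 3.5·n = (29.38, -62.20). Then cos ∠TBP = BT·BP / (|BT||BP|), giving 5.818°.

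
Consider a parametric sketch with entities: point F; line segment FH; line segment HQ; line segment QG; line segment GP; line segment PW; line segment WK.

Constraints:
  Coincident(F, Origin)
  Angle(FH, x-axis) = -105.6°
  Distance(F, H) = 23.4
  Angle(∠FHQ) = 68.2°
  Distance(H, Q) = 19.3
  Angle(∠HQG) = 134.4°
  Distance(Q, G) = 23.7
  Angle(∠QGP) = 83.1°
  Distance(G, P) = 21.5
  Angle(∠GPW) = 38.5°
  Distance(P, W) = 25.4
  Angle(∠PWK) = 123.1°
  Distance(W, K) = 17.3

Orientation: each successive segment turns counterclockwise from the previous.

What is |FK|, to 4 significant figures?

39.36

F is at the origin; FH runs at -105.6° with length 23.4, so H = (-6.293, -22.54). ∠FHQ = 68.2° gives HQ at 6.200° from the x-axis; with |HQ| = 19.3, Q = (12.89, -20.45). ∠HQG = 134.4° gives QG at 51.80° from the x-axis; with |QG| = 23.7, G = (27.55, -1.829). ∠QGP = 83.1° gives GP at 148.7° from the x-axis; with |GP| = 21.5, P = (9.180, 9.341). ∠GPW = 38.5° gives PW at -69.80° from the x-axis; with |PW| = 25.4, W = (17.95, -14.50). ∠PWK = 123.1° gives WK at -12.90° from the x-axis; with |WK| = 17.3, K = (34.81, -18.36). Then |FK| = |K − F| = 39.36.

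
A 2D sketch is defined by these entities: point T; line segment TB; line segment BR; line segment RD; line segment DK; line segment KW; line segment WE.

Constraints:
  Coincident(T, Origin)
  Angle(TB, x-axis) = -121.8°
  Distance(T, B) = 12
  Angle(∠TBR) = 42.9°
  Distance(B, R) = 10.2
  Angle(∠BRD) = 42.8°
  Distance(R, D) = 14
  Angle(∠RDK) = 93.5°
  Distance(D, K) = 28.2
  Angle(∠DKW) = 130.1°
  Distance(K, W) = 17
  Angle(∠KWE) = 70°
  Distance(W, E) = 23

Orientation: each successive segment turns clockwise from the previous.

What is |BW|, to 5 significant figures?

33.192

T is at the origin; TB runs at -121.8° with length 12.0, so B = (-6.3235, -10.199). ∠TBR = 42.9° gives BR at 101.10° from the x-axis; with |BR| = 10.2, R = (-8.2872, -0.18953). ∠BRD = 42.8° gives RD at -36.100° from the x-axis; with |RD| = 14.0, D = (3.0247, -8.4383). ∠RDK = 93.5° gives DK at -122.60° from the x-axis; with |DK| = 28.2, K = (-12.169, -32.195). ∠DKW = 130.1° gives KW at -172.50° from the x-axis; with |KW| = 17.0, W = (-29.023, -34.414). Then |BW| = |W − B| = 33.192.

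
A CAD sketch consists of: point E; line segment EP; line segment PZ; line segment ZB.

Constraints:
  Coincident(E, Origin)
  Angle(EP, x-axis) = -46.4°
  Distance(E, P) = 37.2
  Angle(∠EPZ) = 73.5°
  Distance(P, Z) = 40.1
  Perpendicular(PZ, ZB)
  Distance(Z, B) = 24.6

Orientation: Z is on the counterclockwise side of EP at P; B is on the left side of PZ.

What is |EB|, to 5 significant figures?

31.540

E is at the origin; EP runs at -46.4° with length 37.2, so P = 37.2·(cos -46.4°, sin -46.4°) = (25.654, -26.939). ∠EPZ = 73.5°, so PZ runs at -46.4° + (180° − 73.5°) = 60.100° from the x-axis; with |PZ| = 40.1, Z = P + 40.1·(cos 60.100°, sin 60.100°) = (45.643, 7.8234). The perpendicularity gives ZB at right angles to PZ; with |ZB| = 24.6 on the left of PZ, B = Z + 24.6·(-0.86690, 0.49849) = (24.318, 20.086). Then |EB| = |B − E| = 31.540.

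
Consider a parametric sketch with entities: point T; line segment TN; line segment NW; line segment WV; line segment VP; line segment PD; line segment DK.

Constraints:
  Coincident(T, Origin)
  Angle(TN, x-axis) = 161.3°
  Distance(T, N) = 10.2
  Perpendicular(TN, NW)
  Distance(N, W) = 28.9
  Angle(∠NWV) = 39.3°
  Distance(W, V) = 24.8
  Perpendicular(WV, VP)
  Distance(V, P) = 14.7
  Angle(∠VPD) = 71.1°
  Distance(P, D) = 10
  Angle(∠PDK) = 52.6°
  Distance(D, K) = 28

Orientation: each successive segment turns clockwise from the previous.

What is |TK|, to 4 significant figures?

17.50

T is at the origin; TN runs at 161.3° with length 10.2, so N = (-9.662, 3.270). TN ⟂ NW, so NW runs at 71.30°; with |NW| = 28.9, W = (-0.3958, 30.64). ∠NWV = 39.3° gives WV at -69.40° from the x-axis; with |WV| = 24.8, V = (8.330, 7.430). WV is perpendicular to VP, so VP runs at -159.4°; with |VP| = 14.7, P = (-5.430, 2.258). ∠VPD = 71.1° gives PD at 91.70° from the x-axis; with |PD| = 10.0, D = (-5.727, 12.25). ∠PDK = 52.6° gives DK at -35.70° from the x-axis; with |DK| = 28.0, K = (17.01, -4.085). Then |TK| = |K − T| = 17.50.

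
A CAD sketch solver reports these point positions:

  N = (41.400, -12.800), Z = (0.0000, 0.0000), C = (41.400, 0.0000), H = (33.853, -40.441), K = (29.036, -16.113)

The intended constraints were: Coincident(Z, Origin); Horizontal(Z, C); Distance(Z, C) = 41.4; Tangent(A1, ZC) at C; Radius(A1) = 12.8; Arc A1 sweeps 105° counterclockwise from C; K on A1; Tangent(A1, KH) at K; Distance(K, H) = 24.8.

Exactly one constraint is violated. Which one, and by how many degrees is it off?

Tangent(A1, KH) at K — off by 3.80°.

Z = (0.00, 0.00) ✓; Z.y = 0.00, C.y = 0.00 ✓; |ZC| = 41.40 ✓; ∠(NC, CZ) = 90.00° ✓; |NC| = 12.80 ✓; bearing(N→K) − bearing(N→C) = 105.0° ✓; |NK| = 12.80 ✓; ∠(NK, KH) = 93.80° ✗; |KH| = 24.80 ✓.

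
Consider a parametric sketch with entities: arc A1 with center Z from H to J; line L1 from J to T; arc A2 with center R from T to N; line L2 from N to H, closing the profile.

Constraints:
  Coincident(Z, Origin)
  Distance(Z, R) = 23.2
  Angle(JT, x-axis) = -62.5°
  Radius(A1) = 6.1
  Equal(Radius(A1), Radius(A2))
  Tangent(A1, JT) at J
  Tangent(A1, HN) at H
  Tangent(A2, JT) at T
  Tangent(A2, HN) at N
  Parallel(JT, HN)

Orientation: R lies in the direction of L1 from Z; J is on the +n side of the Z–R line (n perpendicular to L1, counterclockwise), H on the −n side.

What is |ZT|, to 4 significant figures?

23.99

Tangency of A1 to both parallel lines with radius 6.1 puts J and H at Z ± 6.1·n: J = (5.411, 2.817), H = (-5.411, -2.817). Equal radii place T and N the same way about R: T = R + 6.1·n = (16.12, -17.76), N = R − 6.1·n = (5.302, -23.40). Then |ZT| = |T − Z| = 23.99.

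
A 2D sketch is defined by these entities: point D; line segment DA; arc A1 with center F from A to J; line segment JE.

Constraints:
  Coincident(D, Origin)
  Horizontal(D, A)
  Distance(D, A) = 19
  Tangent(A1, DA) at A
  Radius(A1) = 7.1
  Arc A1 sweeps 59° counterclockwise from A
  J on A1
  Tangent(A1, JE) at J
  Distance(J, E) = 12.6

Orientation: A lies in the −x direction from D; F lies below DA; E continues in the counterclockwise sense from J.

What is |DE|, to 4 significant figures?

34.64

D is at the origin; D and A share the same y with |DA| = 19.0 and A on the −x side, so A = (-19.00, 0.000). The tangent condition forces FA to be normal to DA, so F = A + (0, -7.1) = (-19.00, -7.100). On A1, A sits at bearing 90° from F; a 59° counterclockwise sweep puts J at bearing 149°, so J = F + 7.1·(cos 149°, sin 149°) = (-25.09, -3.443). The tangent condition forces FJ to be normal to JE, so JE runs along (−sin 149°, cos 149°); with |JE| = 12.6, E = (-31.58, -14.24). Then |DE| = |E − D| = 34.64.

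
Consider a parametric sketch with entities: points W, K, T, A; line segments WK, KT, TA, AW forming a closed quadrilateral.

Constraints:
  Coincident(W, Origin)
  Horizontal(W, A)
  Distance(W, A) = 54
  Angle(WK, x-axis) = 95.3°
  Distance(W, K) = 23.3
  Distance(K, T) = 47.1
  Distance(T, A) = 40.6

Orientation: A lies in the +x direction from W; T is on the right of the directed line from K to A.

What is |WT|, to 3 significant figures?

26.5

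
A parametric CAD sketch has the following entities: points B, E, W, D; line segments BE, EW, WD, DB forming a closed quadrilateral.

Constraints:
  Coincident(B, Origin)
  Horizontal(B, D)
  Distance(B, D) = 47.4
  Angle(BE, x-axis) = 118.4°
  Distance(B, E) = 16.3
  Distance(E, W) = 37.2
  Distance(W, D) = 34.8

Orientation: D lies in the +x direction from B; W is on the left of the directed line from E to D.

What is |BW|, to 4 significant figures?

38.82

B is at the origin; BD is horizontal with |BD| = 47.4 and D in +x, so D = (47.4, 0). BE runs at 118.4° with |BE| = 16.3, so E = (-7.753, 14.34). W is determined by |EW| = 37.2 and |WD| = 34.8 together: it lies at the intersection of circle(E, 37.2) and circle(D, 34.8). With |ED| = 56.99, the foot of the radical line on ED is 30.01 from E and the perpendicular offset is √(37.2² − 30.01²) = 21.98. Taking the left-of-ED solution: W = (26.82, 28.06).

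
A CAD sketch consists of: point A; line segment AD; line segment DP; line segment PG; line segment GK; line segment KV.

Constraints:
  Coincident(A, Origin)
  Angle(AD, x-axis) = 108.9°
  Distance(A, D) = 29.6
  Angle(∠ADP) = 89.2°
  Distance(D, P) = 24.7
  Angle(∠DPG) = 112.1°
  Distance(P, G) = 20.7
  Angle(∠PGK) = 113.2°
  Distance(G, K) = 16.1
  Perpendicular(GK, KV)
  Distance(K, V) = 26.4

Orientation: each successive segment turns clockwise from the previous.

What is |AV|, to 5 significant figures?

17.656

A is at the origin; AD runs at 108.9° with length 29.6, so D = (-9.5880, 28.004). ∠ADP = 89.2° gives DP at 18.100° from the x-axis; with |DP| = 24.7, P = (13.890, 35.678). ∠DPG = 112.1° gives PG at -49.800° from the x-axis; with |PG| = 20.7, G = (27.251, 19.867). ∠PGK = 113.2° gives GK at -116.60° from the x-axis; with |GK| = 16.1, K = (20.042, 5.4714). The perpendicularity gives KV at right angles to GK, so KV runs at 153.40°; with |KV| = 26.4, V = (-3.5638, 17.292). Then |AV| = |V − A| = 17.656.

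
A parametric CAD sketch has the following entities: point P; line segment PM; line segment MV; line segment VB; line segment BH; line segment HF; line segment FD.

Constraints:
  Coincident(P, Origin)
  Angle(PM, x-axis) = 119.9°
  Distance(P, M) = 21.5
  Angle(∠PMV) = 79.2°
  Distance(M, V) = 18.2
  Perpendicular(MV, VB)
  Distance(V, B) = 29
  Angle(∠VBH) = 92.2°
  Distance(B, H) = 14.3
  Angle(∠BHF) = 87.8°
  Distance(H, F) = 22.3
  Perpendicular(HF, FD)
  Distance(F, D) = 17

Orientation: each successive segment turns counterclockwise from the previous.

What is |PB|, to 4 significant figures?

16.22

P is at the origin; PM runs at 119.9° with length 21.5, so M = (-10.72, 18.64). ∠PMV = 79.2° gives MV at -139.3° from the x-axis; with |MV| = 18.2, V = (-24.52, 6.770). MV ⟂ VB, so VB runs at -49.30°; with |VB| = 29.0, B = (-5.605, -15.22). Then |PB| = |B − P| = 16.22.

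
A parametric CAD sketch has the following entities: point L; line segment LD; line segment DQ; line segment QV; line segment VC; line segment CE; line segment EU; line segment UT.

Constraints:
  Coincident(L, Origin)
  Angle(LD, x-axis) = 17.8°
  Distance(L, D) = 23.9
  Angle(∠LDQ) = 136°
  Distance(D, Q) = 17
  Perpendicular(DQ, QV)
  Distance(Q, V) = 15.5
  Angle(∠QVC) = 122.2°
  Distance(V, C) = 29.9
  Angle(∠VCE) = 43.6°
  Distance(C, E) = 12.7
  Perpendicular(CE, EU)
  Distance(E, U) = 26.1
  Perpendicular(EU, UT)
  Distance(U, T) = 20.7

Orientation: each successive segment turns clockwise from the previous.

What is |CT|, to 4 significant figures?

27.30

L is at the origin; LD runs at 17.8° with length 23.9, so D = (22.76, 7.306). ∠LDQ = 136.0° gives DQ at -26.20° from the x-axis; with |DQ| = 17.0, Q = (38.01, -0.1995). The perpendicularity gives QV at right angles to DQ, so QV runs at -116.2°; with |QV| = 15.5, V = (31.17, -14.11). ∠QVC = 122.2° gives VC at -174.0° from the x-axis; with |VC| = 29.9, C = (1.430, -17.23). ∠VCE = 43.6° gives CE at 49.60° from the x-axis; with |CE| = 12.7, E = (9.661, -7.561). CE is perpendicular to EU, so EU runs at -40.40°; with |EU| = 26.1, U = (29.54, -24.48). The perpendicularity gives UT at right angles to EU, so UT runs at -130.4°; with |UT| = 20.7, T = (16.12, -40.24). Then |CT| = |T − C| = 27.30.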